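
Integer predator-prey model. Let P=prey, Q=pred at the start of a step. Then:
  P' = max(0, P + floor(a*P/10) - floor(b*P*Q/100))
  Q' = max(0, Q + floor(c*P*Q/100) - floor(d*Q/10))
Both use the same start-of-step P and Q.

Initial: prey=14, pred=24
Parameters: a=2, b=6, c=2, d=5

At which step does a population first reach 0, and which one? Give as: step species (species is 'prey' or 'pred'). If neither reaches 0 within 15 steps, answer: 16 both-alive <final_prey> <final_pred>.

Step 1: prey: 14+2-20=0; pred: 24+6-12=18
First extinction: prey at step 1

Answer: 1 prey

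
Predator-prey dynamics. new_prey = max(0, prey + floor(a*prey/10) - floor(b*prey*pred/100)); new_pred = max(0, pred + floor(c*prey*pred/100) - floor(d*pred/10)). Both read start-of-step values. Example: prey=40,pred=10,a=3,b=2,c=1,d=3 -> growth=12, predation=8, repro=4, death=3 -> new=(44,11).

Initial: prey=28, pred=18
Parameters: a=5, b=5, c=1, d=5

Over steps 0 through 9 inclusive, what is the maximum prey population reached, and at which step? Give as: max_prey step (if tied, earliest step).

Answer: 108 9

Derivation:
Step 1: prey: 28+14-25=17; pred: 18+5-9=14
Step 2: prey: 17+8-11=14; pred: 14+2-7=9
Step 3: prey: 14+7-6=15; pred: 9+1-4=6
Step 4: prey: 15+7-4=18; pred: 6+0-3=3
Step 5: prey: 18+9-2=25; pred: 3+0-1=2
Step 6: prey: 25+12-2=35; pred: 2+0-1=1
Step 7: prey: 35+17-1=51; pred: 1+0-0=1
Step 8: prey: 51+25-2=74; pred: 1+0-0=1
Step 9: prey: 74+37-3=108; pred: 1+0-0=1
Max prey = 108 at step 9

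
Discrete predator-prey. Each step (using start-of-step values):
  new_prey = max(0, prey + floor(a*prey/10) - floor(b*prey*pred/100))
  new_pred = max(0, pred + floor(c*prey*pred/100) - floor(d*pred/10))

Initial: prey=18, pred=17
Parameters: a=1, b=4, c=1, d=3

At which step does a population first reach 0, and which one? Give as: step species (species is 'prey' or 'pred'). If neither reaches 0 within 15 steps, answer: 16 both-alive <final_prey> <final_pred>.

Step 1: prey: 18+1-12=7; pred: 17+3-5=15
Step 2: prey: 7+0-4=3; pred: 15+1-4=12
Step 3: prey: 3+0-1=2; pred: 12+0-3=9
Step 4: prey: 2+0-0=2; pred: 9+0-2=7
Step 5: prey: 2+0-0=2; pred: 7+0-2=5
Step 6: prey: 2+0-0=2; pred: 5+0-1=4
Step 7: prey: 2+0-0=2; pred: 4+0-1=3
Step 8: prey: 2+0-0=2; pred: 3+0-0=3
Steps 9-15: state stable at prey=2, pred=3 (no change)
No extinction within 15 steps

Answer: 16 both-alive 2 3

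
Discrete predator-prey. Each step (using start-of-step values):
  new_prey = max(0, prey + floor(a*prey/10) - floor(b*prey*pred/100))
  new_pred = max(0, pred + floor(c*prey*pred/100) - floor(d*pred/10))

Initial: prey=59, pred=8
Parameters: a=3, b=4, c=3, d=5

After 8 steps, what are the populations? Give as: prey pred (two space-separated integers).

Answer: 0 2

Derivation:
Step 1: prey: 59+17-18=58; pred: 8+14-4=18
Step 2: prey: 58+17-41=34; pred: 18+31-9=40
Step 3: prey: 34+10-54=0; pred: 40+40-20=60
Step 4: prey: 0+0-0=0; pred: 60+0-30=30
Step 5: prey: 0+0-0=0; pred: 30+0-15=15
Step 6: prey: 0+0-0=0; pred: 15+0-7=8
Step 7: prey: 0+0-0=0; pred: 8+0-4=4
Step 8: prey: 0+0-0=0; pred: 4+0-2=2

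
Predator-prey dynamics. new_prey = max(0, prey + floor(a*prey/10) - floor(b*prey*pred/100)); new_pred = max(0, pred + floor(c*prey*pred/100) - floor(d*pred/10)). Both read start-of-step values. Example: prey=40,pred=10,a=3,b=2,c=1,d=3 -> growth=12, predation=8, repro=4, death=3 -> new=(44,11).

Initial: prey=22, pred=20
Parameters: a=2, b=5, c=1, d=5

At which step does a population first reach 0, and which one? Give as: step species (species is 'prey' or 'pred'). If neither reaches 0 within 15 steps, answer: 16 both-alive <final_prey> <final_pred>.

Step 1: prey: 22+4-22=4; pred: 20+4-10=14
Step 2: prey: 4+0-2=2; pred: 14+0-7=7
Step 3: prey: 2+0-0=2; pred: 7+0-3=4
Step 4: prey: 2+0-0=2; pred: 4+0-2=2
Step 5: prey: 2+0-0=2; pred: 2+0-1=1
Step 6: prey: 2+0-0=2; pred: 1+0-0=1
Steps 7-15: state stable at prey=2, pred=1 (no change)
No extinction within 15 steps

Answer: 16 both-alive 2 1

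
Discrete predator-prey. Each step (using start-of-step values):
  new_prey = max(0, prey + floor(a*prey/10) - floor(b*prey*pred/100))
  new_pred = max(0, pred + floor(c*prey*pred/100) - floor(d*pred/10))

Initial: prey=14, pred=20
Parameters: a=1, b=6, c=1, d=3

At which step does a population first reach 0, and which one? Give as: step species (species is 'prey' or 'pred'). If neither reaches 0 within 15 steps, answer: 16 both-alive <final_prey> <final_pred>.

Answer: 1 prey

Derivation:
Step 1: prey: 14+1-16=0; pred: 20+2-6=16
First extinction: prey at step 1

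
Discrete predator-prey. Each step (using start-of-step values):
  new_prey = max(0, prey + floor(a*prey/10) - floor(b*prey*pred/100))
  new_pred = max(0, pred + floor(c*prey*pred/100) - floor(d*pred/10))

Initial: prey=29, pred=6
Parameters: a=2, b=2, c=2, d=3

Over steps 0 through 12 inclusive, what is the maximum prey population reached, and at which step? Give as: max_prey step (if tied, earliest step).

Step 1: prey: 29+5-3=31; pred: 6+3-1=8
Step 2: prey: 31+6-4=33; pred: 8+4-2=10
Step 3: prey: 33+6-6=33; pred: 10+6-3=13
Step 4: prey: 33+6-8=31; pred: 13+8-3=18
Step 5: prey: 31+6-11=26; pred: 18+11-5=24
Step 6: prey: 26+5-12=19; pred: 24+12-7=29
Step 7: prey: 19+3-11=11; pred: 29+11-8=32
Step 8: prey: 11+2-7=6; pred: 32+7-9=30
Step 9: prey: 6+1-3=4; pred: 30+3-9=24
Step 10: prey: 4+0-1=3; pred: 24+1-7=18
Step 11: prey: 3+0-1=2; pred: 18+1-5=14
Step 12: prey: 2+0-0=2; pred: 14+0-4=10
Max prey = 33 at step 2

Answer: 33 2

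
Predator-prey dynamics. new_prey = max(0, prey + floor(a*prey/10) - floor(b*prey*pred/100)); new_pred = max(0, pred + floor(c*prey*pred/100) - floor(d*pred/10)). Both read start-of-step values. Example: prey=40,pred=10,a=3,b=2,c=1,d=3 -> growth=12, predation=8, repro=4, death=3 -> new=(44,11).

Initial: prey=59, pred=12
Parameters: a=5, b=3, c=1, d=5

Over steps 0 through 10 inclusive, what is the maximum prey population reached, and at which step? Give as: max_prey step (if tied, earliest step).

Answer: 78 3

Derivation:
Step 1: prey: 59+29-21=67; pred: 12+7-6=13
Step 2: prey: 67+33-26=74; pred: 13+8-6=15
Step 3: prey: 74+37-33=78; pred: 15+11-7=19
Step 4: prey: 78+39-44=73; pred: 19+14-9=24
Step 5: prey: 73+36-52=57; pred: 24+17-12=29
Step 6: prey: 57+28-49=36; pred: 29+16-14=31
Step 7: prey: 36+18-33=21; pred: 31+11-15=27
Step 8: prey: 21+10-17=14; pred: 27+5-13=19
Step 9: prey: 14+7-7=14; pred: 19+2-9=12
Step 10: prey: 14+7-5=16; pred: 12+1-6=7
Max prey = 78 at step 3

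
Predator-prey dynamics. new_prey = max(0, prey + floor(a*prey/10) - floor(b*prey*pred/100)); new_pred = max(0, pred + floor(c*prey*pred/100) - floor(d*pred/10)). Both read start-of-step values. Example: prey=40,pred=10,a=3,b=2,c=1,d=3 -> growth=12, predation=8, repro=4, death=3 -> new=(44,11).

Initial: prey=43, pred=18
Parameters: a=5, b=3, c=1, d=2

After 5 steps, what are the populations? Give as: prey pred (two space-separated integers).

Answer: 8 30

Derivation:
Step 1: prey: 43+21-23=41; pred: 18+7-3=22
Step 2: prey: 41+20-27=34; pred: 22+9-4=27
Step 3: prey: 34+17-27=24; pred: 27+9-5=31
Step 4: prey: 24+12-22=14; pred: 31+7-6=32
Step 5: prey: 14+7-13=8; pred: 32+4-6=30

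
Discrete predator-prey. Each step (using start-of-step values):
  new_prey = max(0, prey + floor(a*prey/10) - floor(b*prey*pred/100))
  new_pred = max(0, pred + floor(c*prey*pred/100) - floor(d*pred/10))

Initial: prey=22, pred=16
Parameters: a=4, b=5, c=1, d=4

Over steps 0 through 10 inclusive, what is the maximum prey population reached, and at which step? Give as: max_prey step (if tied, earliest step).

Answer: 48 10

Derivation:
Step 1: prey: 22+8-17=13; pred: 16+3-6=13
Step 2: prey: 13+5-8=10; pred: 13+1-5=9
Step 3: prey: 10+4-4=10; pred: 9+0-3=6
Step 4: prey: 10+4-3=11; pred: 6+0-2=4
Step 5: prey: 11+4-2=13; pred: 4+0-1=3
Step 6: prey: 13+5-1=17; pred: 3+0-1=2
Step 7: prey: 17+6-1=22; pred: 2+0-0=2
Step 8: prey: 22+8-2=28; pred: 2+0-0=2
Step 9: prey: 28+11-2=37; pred: 2+0-0=2
Step 10: prey: 37+14-3=48; pred: 2+0-0=2
Max prey = 48 at step 10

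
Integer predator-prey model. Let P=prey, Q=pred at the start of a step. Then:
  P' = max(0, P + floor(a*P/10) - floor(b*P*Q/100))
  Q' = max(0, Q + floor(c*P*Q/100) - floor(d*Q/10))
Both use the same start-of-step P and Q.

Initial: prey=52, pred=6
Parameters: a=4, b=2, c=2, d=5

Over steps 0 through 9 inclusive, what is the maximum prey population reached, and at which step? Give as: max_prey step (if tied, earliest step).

Answer: 88 3

Derivation:
Step 1: prey: 52+20-6=66; pred: 6+6-3=9
Step 2: prey: 66+26-11=81; pred: 9+11-4=16
Step 3: prey: 81+32-25=88; pred: 16+25-8=33
Step 4: prey: 88+35-58=65; pred: 33+58-16=75
Step 5: prey: 65+26-97=0; pred: 75+97-37=135
Step 6: prey: 0+0-0=0; pred: 135+0-67=68
Step 7: prey: 0+0-0=0; pred: 68+0-34=34
Step 8: prey: 0+0-0=0; pred: 34+0-17=17
Step 9: prey: 0+0-0=0; pred: 17+0-8=9
Max prey = 88 at step 3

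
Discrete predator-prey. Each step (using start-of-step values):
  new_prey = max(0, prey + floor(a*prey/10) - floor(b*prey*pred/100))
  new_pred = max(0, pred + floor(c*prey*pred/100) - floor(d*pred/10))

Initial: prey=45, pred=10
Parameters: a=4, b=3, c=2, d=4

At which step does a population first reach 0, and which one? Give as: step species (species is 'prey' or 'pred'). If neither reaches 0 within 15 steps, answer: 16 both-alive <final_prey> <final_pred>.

Step 1: prey: 45+18-13=50; pred: 10+9-4=15
Step 2: prey: 50+20-22=48; pred: 15+15-6=24
Step 3: prey: 48+19-34=33; pred: 24+23-9=38
Step 4: prey: 33+13-37=9; pred: 38+25-15=48
Step 5: prey: 9+3-12=0; pred: 48+8-19=37
First extinction: prey at step 5

Answer: 5 prey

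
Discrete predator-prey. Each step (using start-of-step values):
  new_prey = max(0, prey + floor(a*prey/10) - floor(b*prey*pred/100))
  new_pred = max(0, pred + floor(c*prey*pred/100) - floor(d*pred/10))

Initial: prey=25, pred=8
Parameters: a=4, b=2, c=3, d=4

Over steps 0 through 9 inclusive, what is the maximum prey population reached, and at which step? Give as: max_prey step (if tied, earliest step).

Answer: 39 3

Derivation:
Step 1: prey: 25+10-4=31; pred: 8+6-3=11
Step 2: prey: 31+12-6=37; pred: 11+10-4=17
Step 3: prey: 37+14-12=39; pred: 17+18-6=29
Step 4: prey: 39+15-22=32; pred: 29+33-11=51
Step 5: prey: 32+12-32=12; pred: 51+48-20=79
Step 6: prey: 12+4-18=0; pred: 79+28-31=76
Step 7: prey: 0+0-0=0; pred: 76+0-30=46
Step 8: prey: 0+0-0=0; pred: 46+0-18=28
Step 9: prey: 0+0-0=0; pred: 28+0-11=17
Max prey = 39 at step 3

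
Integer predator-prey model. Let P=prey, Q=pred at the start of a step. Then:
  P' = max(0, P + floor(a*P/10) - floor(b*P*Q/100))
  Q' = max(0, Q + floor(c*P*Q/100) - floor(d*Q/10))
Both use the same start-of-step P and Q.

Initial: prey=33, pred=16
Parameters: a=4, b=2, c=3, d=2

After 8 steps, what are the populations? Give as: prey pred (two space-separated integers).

Step 1: prey: 33+13-10=36; pred: 16+15-3=28
Step 2: prey: 36+14-20=30; pred: 28+30-5=53
Step 3: prey: 30+12-31=11; pred: 53+47-10=90
Step 4: prey: 11+4-19=0; pred: 90+29-18=101
Step 5: prey: 0+0-0=0; pred: 101+0-20=81
Step 6: prey: 0+0-0=0; pred: 81+0-16=65
Step 7: prey: 0+0-0=0; pred: 65+0-13=52
Step 8: prey: 0+0-0=0; pred: 52+0-10=42

Answer: 0 42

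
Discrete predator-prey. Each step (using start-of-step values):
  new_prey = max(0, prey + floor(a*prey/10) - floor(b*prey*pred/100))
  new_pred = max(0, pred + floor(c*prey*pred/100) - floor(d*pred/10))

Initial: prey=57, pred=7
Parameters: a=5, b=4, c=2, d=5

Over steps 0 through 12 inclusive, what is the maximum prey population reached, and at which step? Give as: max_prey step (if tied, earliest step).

Step 1: prey: 57+28-15=70; pred: 7+7-3=11
Step 2: prey: 70+35-30=75; pred: 11+15-5=21
Step 3: prey: 75+37-63=49; pred: 21+31-10=42
Step 4: prey: 49+24-82=0; pred: 42+41-21=62
Step 5: prey: 0+0-0=0; pred: 62+0-31=31
Step 6: prey: 0+0-0=0; pred: 31+0-15=16
Step 7: prey: 0+0-0=0; pred: 16+0-8=8
Step 8: prey: 0+0-0=0; pred: 8+0-4=4
Step 9: prey: 0+0-0=0; pred: 4+0-2=2
Step 10: prey: 0+0-0=0; pred: 2+0-1=1
Step 11: prey: 0+0-0=0; pred: 1+0-0=1
Step 12: prey: 0+0-0=0; pred: 1+0-0=1
Max prey = 75 at step 2

Answer: 75 2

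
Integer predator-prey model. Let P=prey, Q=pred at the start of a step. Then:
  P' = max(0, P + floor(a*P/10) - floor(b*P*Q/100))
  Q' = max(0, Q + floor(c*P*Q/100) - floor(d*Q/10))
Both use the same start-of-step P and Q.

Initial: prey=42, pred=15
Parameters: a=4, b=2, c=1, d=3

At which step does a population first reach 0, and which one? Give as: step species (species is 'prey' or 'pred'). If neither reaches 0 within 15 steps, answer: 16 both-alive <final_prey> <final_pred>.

Answer: 16 both-alive 14 8

Derivation:
Step 1: prey: 42+16-12=46; pred: 15+6-4=17
Step 2: prey: 46+18-15=49; pred: 17+7-5=19
Step 3: prey: 49+19-18=50; pred: 19+9-5=23
Step 4: prey: 50+20-23=47; pred: 23+11-6=28
Step 5: prey: 47+18-26=39; pred: 28+13-8=33
Step 6: prey: 39+15-25=29; pred: 33+12-9=36
Step 7: prey: 29+11-20=20; pred: 36+10-10=36
Step 8: prey: 20+8-14=14; pred: 36+7-10=33
Step 9: prey: 14+5-9=10; pred: 33+4-9=28
Step 10: prey: 10+4-5=9; pred: 28+2-8=22
Step 11: prey: 9+3-3=9; pred: 22+1-6=17
Step 12: prey: 9+3-3=9; pred: 17+1-5=13
Step 13: prey: 9+3-2=10; pred: 13+1-3=11
Step 14: prey: 10+4-2=12; pred: 11+1-3=9
Step 15: prey: 12+4-2=14; pred: 9+1-2=8
No extinction within 15 steps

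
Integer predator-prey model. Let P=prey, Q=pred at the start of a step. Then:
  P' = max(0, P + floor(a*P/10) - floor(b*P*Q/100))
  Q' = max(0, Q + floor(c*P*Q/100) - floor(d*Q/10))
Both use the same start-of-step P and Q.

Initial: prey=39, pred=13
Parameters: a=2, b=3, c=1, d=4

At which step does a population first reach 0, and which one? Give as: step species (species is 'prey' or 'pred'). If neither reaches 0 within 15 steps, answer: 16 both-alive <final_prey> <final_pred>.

Answer: 16 both-alive 46 2

Derivation:
Step 1: prey: 39+7-15=31; pred: 13+5-5=13
Step 2: prey: 31+6-12=25; pred: 13+4-5=12
Step 3: prey: 25+5-9=21; pred: 12+3-4=11
Step 4: prey: 21+4-6=19; pred: 11+2-4=9
Step 5: prey: 19+3-5=17; pred: 9+1-3=7
Step 6: prey: 17+3-3=17; pred: 7+1-2=6
Step 7: prey: 17+3-3=17; pred: 6+1-2=5
Step 8: prey: 17+3-2=18; pred: 5+0-2=3
Step 9: prey: 18+3-1=20; pred: 3+0-1=2
Step 10: prey: 20+4-1=23; pred: 2+0-0=2
Step 11: prey: 23+4-1=26; pred: 2+0-0=2
Step 12: prey: 26+5-1=30; pred: 2+0-0=2
Step 13: prey: 30+6-1=35; pred: 2+0-0=2
Step 14: prey: 35+7-2=40; pred: 2+0-0=2
Step 15: prey: 40+8-2=46; pred: 2+0-0=2
No extinction within 15 steps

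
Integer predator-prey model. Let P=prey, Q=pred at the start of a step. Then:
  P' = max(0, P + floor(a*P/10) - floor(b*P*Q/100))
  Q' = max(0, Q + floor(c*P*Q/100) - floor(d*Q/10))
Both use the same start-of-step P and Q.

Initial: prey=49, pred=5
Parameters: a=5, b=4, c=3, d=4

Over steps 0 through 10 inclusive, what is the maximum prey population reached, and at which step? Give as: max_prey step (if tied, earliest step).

Step 1: prey: 49+24-9=64; pred: 5+7-2=10
Step 2: prey: 64+32-25=71; pred: 10+19-4=25
Step 3: prey: 71+35-71=35; pred: 25+53-10=68
Step 4: prey: 35+17-95=0; pred: 68+71-27=112
Step 5: prey: 0+0-0=0; pred: 112+0-44=68
Step 6: prey: 0+0-0=0; pred: 68+0-27=41
Step 7: prey: 0+0-0=0; pred: 41+0-16=25
Step 8: prey: 0+0-0=0; pred: 25+0-10=15
Step 9: prey: 0+0-0=0; pred: 15+0-6=9
Step 10: prey: 0+0-0=0; pred: 9+0-3=6
Max prey = 71 at step 2

Answer: 71 2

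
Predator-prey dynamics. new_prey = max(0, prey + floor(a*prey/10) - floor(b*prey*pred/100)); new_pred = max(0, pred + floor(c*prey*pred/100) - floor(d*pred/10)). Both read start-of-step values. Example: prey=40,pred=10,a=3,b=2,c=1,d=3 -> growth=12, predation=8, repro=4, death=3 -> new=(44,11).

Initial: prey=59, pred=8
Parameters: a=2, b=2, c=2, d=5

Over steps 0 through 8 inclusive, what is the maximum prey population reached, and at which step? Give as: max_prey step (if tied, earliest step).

Step 1: prey: 59+11-9=61; pred: 8+9-4=13
Step 2: prey: 61+12-15=58; pred: 13+15-6=22
Step 3: prey: 58+11-25=44; pred: 22+25-11=36
Step 4: prey: 44+8-31=21; pred: 36+31-18=49
Step 5: prey: 21+4-20=5; pred: 49+20-24=45
Step 6: prey: 5+1-4=2; pred: 45+4-22=27
Step 7: prey: 2+0-1=1; pred: 27+1-13=15
Step 8: prey: 1+0-0=1; pred: 15+0-7=8
Max prey = 61 at step 1

Answer: 61 1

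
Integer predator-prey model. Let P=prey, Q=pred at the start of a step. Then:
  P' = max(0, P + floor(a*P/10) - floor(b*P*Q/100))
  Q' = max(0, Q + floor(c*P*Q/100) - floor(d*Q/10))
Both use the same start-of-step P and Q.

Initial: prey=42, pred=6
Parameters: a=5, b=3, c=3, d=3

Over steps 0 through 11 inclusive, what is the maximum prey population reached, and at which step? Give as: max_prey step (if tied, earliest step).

Answer: 64 2

Derivation:
Step 1: prey: 42+21-7=56; pred: 6+7-1=12
Step 2: prey: 56+28-20=64; pred: 12+20-3=29
Step 3: prey: 64+32-55=41; pred: 29+55-8=76
Step 4: prey: 41+20-93=0; pred: 76+93-22=147
Step 5: prey: 0+0-0=0; pred: 147+0-44=103
Step 6: prey: 0+0-0=0; pred: 103+0-30=73
Step 7: prey: 0+0-0=0; pred: 73+0-21=52
Step 8: prey: 0+0-0=0; pred: 52+0-15=37
Step 9: prey: 0+0-0=0; pred: 37+0-11=26
Step 10: prey: 0+0-0=0; pred: 26+0-7=19
Step 11: prey: 0+0-0=0; pred: 19+0-5=14
Max prey = 64 at step 2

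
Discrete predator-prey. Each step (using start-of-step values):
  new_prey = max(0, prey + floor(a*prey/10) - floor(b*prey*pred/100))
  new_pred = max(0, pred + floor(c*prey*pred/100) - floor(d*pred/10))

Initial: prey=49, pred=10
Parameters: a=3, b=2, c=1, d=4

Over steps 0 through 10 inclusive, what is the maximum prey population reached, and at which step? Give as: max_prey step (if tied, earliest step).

Step 1: prey: 49+14-9=54; pred: 10+4-4=10
Step 2: prey: 54+16-10=60; pred: 10+5-4=11
Step 3: prey: 60+18-13=65; pred: 11+6-4=13
Step 4: prey: 65+19-16=68; pred: 13+8-5=16
Step 5: prey: 68+20-21=67; pred: 16+10-6=20
Step 6: prey: 67+20-26=61; pred: 20+13-8=25
Step 7: prey: 61+18-30=49; pred: 25+15-10=30
Step 8: prey: 49+14-29=34; pred: 30+14-12=32
Step 9: prey: 34+10-21=23; pred: 32+10-12=30
Step 10: prey: 23+6-13=16; pred: 30+6-12=24
Max prey = 68 at step 4

Answer: 68 4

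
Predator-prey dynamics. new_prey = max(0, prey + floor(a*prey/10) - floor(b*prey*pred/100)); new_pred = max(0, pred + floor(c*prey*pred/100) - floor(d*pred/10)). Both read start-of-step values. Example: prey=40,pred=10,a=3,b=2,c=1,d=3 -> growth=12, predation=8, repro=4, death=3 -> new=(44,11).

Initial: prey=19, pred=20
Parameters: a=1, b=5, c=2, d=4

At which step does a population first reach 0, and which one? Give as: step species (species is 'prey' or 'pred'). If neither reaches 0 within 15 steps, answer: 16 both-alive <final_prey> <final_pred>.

Answer: 16 both-alive 1 2

Derivation:
Step 1: prey: 19+1-19=1; pred: 20+7-8=19
Step 2: prey: 1+0-0=1; pred: 19+0-7=12
Step 3: prey: 1+0-0=1; pred: 12+0-4=8
Step 4: prey: 1+0-0=1; pred: 8+0-3=5
Step 5: prey: 1+0-0=1; pred: 5+0-2=3
Step 6: prey: 1+0-0=1; pred: 3+0-1=2
Step 7: prey: 1+0-0=1; pred: 2+0-0=2
Steps 8-15: state stable at prey=1, pred=2 (no change)
No extinction within 15 steps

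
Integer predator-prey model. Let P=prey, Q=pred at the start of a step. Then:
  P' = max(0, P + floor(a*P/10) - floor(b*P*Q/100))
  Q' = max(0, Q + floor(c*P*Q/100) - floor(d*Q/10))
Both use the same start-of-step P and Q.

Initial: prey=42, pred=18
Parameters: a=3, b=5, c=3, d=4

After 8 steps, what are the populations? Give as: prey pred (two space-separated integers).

Step 1: prey: 42+12-37=17; pred: 18+22-7=33
Step 2: prey: 17+5-28=0; pred: 33+16-13=36
Step 3: prey: 0+0-0=0; pred: 36+0-14=22
Step 4: prey: 0+0-0=0; pred: 22+0-8=14
Step 5: prey: 0+0-0=0; pred: 14+0-5=9
Step 6: prey: 0+0-0=0; pred: 9+0-3=6
Step 7: prey: 0+0-0=0; pred: 6+0-2=4
Step 8: prey: 0+0-0=0; pred: 4+0-1=3

Answer: 0 3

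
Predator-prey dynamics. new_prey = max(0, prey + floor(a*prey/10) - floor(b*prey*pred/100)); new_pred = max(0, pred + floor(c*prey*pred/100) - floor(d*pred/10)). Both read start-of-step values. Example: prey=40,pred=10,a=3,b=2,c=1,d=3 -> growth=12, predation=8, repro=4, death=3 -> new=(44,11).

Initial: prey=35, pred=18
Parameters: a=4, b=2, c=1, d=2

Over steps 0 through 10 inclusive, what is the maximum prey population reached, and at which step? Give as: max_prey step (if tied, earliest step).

Answer: 37 1

Derivation:
Step 1: prey: 35+14-12=37; pred: 18+6-3=21
Step 2: prey: 37+14-15=36; pred: 21+7-4=24
Step 3: prey: 36+14-17=33; pred: 24+8-4=28
Step 4: prey: 33+13-18=28; pred: 28+9-5=32
Step 5: prey: 28+11-17=22; pred: 32+8-6=34
Step 6: prey: 22+8-14=16; pred: 34+7-6=35
Step 7: prey: 16+6-11=11; pred: 35+5-7=33
Step 8: prey: 11+4-7=8; pred: 33+3-6=30
Step 9: prey: 8+3-4=7; pred: 30+2-6=26
Step 10: prey: 7+2-3=6; pred: 26+1-5=22
Max prey = 37 at step 1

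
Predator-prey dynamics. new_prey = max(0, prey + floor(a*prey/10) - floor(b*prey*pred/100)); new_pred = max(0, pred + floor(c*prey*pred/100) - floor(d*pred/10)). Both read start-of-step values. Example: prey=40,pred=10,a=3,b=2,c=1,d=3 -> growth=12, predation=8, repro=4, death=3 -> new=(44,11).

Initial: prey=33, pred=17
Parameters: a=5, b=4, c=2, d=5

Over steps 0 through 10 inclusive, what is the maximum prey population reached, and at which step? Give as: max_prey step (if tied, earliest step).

Step 1: prey: 33+16-22=27; pred: 17+11-8=20
Step 2: prey: 27+13-21=19; pred: 20+10-10=20
Step 3: prey: 19+9-15=13; pred: 20+7-10=17
Step 4: prey: 13+6-8=11; pred: 17+4-8=13
Step 5: prey: 11+5-5=11; pred: 13+2-6=9
Step 6: prey: 11+5-3=13; pred: 9+1-4=6
Step 7: prey: 13+6-3=16; pred: 6+1-3=4
Step 8: prey: 16+8-2=22; pred: 4+1-2=3
Step 9: prey: 22+11-2=31; pred: 3+1-1=3
Step 10: prey: 31+15-3=43; pred: 3+1-1=3
Max prey = 43 at step 10

Answer: 43 10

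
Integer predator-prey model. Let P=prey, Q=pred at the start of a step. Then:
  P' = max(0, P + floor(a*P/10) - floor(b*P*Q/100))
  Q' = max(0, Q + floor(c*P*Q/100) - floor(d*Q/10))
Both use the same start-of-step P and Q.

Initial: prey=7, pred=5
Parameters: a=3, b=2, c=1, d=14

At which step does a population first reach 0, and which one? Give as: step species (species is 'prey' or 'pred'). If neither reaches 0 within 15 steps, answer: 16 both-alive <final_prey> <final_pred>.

Answer: 1 pred

Derivation:
Step 1: prey: 7+2-0=9; pred: 5+0-7=0
First extinction: pred at step 1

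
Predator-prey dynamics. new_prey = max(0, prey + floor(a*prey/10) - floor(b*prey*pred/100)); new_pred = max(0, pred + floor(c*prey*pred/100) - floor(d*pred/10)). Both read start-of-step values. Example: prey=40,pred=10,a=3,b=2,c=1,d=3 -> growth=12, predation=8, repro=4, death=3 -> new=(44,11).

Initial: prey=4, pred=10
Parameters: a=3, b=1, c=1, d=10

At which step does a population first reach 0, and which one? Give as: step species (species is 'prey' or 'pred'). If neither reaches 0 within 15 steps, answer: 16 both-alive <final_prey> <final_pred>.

Answer: 1 pred

Derivation:
Step 1: prey: 4+1-0=5; pred: 10+0-10=0
First extinction: pred at step 1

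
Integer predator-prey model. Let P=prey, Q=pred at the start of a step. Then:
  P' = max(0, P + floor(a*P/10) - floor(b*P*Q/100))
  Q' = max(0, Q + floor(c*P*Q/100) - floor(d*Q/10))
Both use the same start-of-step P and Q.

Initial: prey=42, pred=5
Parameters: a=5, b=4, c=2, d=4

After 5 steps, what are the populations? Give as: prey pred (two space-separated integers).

Step 1: prey: 42+21-8=55; pred: 5+4-2=7
Step 2: prey: 55+27-15=67; pred: 7+7-2=12
Step 3: prey: 67+33-32=68; pred: 12+16-4=24
Step 4: prey: 68+34-65=37; pred: 24+32-9=47
Step 5: prey: 37+18-69=0; pred: 47+34-18=63

Answer: 0 63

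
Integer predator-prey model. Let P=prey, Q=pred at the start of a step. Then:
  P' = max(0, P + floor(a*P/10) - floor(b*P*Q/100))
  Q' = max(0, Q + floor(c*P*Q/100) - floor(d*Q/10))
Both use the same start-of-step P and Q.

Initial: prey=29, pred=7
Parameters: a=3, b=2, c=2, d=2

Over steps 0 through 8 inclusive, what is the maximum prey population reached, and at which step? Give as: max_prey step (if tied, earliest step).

Answer: 36 2

Derivation:
Step 1: prey: 29+8-4=33; pred: 7+4-1=10
Step 2: prey: 33+9-6=36; pred: 10+6-2=14
Step 3: prey: 36+10-10=36; pred: 14+10-2=22
Step 4: prey: 36+10-15=31; pred: 22+15-4=33
Step 5: prey: 31+9-20=20; pred: 33+20-6=47
Step 6: prey: 20+6-18=8; pred: 47+18-9=56
Step 7: prey: 8+2-8=2; pred: 56+8-11=53
Step 8: prey: 2+0-2=0; pred: 53+2-10=45
Max prey = 36 at step 2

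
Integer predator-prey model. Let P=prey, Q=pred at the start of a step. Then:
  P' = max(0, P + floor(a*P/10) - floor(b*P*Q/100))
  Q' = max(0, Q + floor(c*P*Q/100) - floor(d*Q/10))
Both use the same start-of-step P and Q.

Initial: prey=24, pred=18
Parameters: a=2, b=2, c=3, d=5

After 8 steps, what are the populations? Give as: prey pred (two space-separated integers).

Answer: 7 5

Derivation:
Step 1: prey: 24+4-8=20; pred: 18+12-9=21
Step 2: prey: 20+4-8=16; pred: 21+12-10=23
Step 3: prey: 16+3-7=12; pred: 23+11-11=23
Step 4: prey: 12+2-5=9; pred: 23+8-11=20
Step 5: prey: 9+1-3=7; pred: 20+5-10=15
Step 6: prey: 7+1-2=6; pred: 15+3-7=11
Step 7: prey: 6+1-1=6; pred: 11+1-5=7
Step 8: prey: 6+1-0=7; pred: 7+1-3=5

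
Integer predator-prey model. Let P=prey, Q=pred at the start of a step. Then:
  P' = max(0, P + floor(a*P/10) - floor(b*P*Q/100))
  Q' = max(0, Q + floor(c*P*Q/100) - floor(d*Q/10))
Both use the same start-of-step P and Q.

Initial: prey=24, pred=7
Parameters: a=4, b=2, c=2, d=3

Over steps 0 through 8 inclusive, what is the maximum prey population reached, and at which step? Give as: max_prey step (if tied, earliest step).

Answer: 52 4

Derivation:
Step 1: prey: 24+9-3=30; pred: 7+3-2=8
Step 2: prey: 30+12-4=38; pred: 8+4-2=10
Step 3: prey: 38+15-7=46; pred: 10+7-3=14
Step 4: prey: 46+18-12=52; pred: 14+12-4=22
Step 5: prey: 52+20-22=50; pred: 22+22-6=38
Step 6: prey: 50+20-38=32; pred: 38+38-11=65
Step 7: prey: 32+12-41=3; pred: 65+41-19=87
Step 8: prey: 3+1-5=0; pred: 87+5-26=66
Max prey = 52 at step 4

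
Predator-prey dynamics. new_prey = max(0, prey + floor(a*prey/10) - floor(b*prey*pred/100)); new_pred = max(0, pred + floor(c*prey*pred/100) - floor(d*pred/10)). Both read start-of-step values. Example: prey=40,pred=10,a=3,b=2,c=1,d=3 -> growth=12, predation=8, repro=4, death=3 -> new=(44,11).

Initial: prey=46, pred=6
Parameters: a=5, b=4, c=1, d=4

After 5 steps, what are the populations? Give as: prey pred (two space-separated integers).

Answer: 90 24

Derivation:
Step 1: prey: 46+23-11=58; pred: 6+2-2=6
Step 2: prey: 58+29-13=74; pred: 6+3-2=7
Step 3: prey: 74+37-20=91; pred: 7+5-2=10
Step 4: prey: 91+45-36=100; pred: 10+9-4=15
Step 5: prey: 100+50-60=90; pred: 15+15-6=24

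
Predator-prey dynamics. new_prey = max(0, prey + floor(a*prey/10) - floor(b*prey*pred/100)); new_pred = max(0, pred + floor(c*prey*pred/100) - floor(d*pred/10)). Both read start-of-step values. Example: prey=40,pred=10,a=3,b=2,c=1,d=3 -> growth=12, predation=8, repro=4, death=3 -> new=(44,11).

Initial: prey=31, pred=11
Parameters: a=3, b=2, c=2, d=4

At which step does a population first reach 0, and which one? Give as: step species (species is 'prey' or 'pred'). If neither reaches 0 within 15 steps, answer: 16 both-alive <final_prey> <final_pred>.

Step 1: prey: 31+9-6=34; pred: 11+6-4=13
Step 2: prey: 34+10-8=36; pred: 13+8-5=16
Step 3: prey: 36+10-11=35; pred: 16+11-6=21
Step 4: prey: 35+10-14=31; pred: 21+14-8=27
Step 5: prey: 31+9-16=24; pred: 27+16-10=33
Step 6: prey: 24+7-15=16; pred: 33+15-13=35
Step 7: prey: 16+4-11=9; pred: 35+11-14=32
Step 8: prey: 9+2-5=6; pred: 32+5-12=25
Step 9: prey: 6+1-3=4; pred: 25+3-10=18
Step 10: prey: 4+1-1=4; pred: 18+1-7=12
Step 11: prey: 4+1-0=5; pred: 12+0-4=8
Step 12: prey: 5+1-0=6; pred: 8+0-3=5
Step 13: prey: 6+1-0=7; pred: 5+0-2=3
Step 14: prey: 7+2-0=9; pred: 3+0-1=2
Step 15: prey: 9+2-0=11; pred: 2+0-0=2
No extinction within 15 steps

Answer: 16 both-alive 11 2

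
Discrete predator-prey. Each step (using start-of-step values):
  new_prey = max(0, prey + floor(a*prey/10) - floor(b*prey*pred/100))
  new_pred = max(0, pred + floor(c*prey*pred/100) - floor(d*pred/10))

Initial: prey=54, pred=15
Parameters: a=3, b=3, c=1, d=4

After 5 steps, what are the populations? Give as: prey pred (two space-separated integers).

Answer: 19 12

Derivation:
Step 1: prey: 54+16-24=46; pred: 15+8-6=17
Step 2: prey: 46+13-23=36; pred: 17+7-6=18
Step 3: prey: 36+10-19=27; pred: 18+6-7=17
Step 4: prey: 27+8-13=22; pred: 17+4-6=15
Step 5: prey: 22+6-9=19; pred: 15+3-6=12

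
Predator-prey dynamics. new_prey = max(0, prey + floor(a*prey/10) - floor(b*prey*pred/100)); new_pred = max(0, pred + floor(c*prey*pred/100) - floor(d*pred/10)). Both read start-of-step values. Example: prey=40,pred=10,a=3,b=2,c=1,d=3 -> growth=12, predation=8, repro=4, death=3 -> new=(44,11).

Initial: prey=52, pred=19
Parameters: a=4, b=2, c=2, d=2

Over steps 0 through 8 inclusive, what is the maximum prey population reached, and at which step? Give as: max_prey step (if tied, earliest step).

Step 1: prey: 52+20-19=53; pred: 19+19-3=35
Step 2: prey: 53+21-37=37; pred: 35+37-7=65
Step 3: prey: 37+14-48=3; pred: 65+48-13=100
Step 4: prey: 3+1-6=0; pred: 100+6-20=86
Step 5: prey: 0+0-0=0; pred: 86+0-17=69
Step 6: prey: 0+0-0=0; pred: 69+0-13=56
Step 7: prey: 0+0-0=0; pred: 56+0-11=45
Step 8: prey: 0+0-0=0; pred: 45+0-9=36
Max prey = 53 at step 1

Answer: 53 1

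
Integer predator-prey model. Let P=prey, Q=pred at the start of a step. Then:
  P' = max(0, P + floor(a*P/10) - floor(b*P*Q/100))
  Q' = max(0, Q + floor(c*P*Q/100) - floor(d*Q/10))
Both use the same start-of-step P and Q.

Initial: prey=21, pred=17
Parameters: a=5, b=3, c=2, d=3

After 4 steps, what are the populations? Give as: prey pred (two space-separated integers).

Step 1: prey: 21+10-10=21; pred: 17+7-5=19
Step 2: prey: 21+10-11=20; pred: 19+7-5=21
Step 3: prey: 20+10-12=18; pred: 21+8-6=23
Step 4: prey: 18+9-12=15; pred: 23+8-6=25

Answer: 15 25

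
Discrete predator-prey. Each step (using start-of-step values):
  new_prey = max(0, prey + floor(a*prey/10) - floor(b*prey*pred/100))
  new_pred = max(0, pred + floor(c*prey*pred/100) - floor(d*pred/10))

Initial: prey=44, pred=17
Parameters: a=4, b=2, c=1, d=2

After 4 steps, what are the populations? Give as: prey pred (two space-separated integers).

Answer: 31 39

Derivation:
Step 1: prey: 44+17-14=47; pred: 17+7-3=21
Step 2: prey: 47+18-19=46; pred: 21+9-4=26
Step 3: prey: 46+18-23=41; pred: 26+11-5=32
Step 4: prey: 41+16-26=31; pred: 32+13-6=39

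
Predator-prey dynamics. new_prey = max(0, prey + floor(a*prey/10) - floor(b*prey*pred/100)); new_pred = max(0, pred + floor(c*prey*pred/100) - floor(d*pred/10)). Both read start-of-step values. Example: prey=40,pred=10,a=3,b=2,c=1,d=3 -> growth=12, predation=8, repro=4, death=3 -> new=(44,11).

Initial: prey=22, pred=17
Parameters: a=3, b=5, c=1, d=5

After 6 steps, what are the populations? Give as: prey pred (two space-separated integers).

Answer: 13 1

Derivation:
Step 1: prey: 22+6-18=10; pred: 17+3-8=12
Step 2: prey: 10+3-6=7; pred: 12+1-6=7
Step 3: prey: 7+2-2=7; pred: 7+0-3=4
Step 4: prey: 7+2-1=8; pred: 4+0-2=2
Step 5: prey: 8+2-0=10; pred: 2+0-1=1
Step 6: prey: 10+3-0=13; pred: 1+0-0=1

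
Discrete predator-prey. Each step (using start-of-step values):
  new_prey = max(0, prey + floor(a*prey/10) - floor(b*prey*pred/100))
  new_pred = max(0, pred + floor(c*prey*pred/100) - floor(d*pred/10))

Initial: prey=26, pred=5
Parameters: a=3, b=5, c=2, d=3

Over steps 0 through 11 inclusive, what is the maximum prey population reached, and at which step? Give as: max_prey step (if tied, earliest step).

Answer: 27 1

Derivation:
Step 1: prey: 26+7-6=27; pred: 5+2-1=6
Step 2: prey: 27+8-8=27; pred: 6+3-1=8
Step 3: prey: 27+8-10=25; pred: 8+4-2=10
Step 4: prey: 25+7-12=20; pred: 10+5-3=12
Step 5: prey: 20+6-12=14; pred: 12+4-3=13
Step 6: prey: 14+4-9=9; pred: 13+3-3=13
Step 7: prey: 9+2-5=6; pred: 13+2-3=12
Step 8: prey: 6+1-3=4; pred: 12+1-3=10
Step 9: prey: 4+1-2=3; pred: 10+0-3=7
Step 10: prey: 3+0-1=2; pred: 7+0-2=5
Step 11: prey: 2+0-0=2; pred: 5+0-1=4
Max prey = 27 at step 1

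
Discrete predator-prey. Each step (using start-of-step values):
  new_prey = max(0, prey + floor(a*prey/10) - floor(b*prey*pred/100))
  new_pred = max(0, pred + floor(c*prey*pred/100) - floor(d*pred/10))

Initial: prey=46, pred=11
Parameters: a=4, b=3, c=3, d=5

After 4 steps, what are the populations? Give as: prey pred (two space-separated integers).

Step 1: prey: 46+18-15=49; pred: 11+15-5=21
Step 2: prey: 49+19-30=38; pred: 21+30-10=41
Step 3: prey: 38+15-46=7; pred: 41+46-20=67
Step 4: prey: 7+2-14=0; pred: 67+14-33=48

Answer: 0 48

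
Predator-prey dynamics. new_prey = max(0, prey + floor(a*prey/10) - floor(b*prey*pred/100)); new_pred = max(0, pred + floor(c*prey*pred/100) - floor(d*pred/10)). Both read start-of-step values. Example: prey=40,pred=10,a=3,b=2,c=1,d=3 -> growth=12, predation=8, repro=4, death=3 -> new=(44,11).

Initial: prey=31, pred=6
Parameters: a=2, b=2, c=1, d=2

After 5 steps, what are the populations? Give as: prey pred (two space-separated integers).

Answer: 39 11

Derivation:
Step 1: prey: 31+6-3=34; pred: 6+1-1=6
Step 2: prey: 34+6-4=36; pred: 6+2-1=7
Step 3: prey: 36+7-5=38; pred: 7+2-1=8
Step 4: prey: 38+7-6=39; pred: 8+3-1=10
Step 5: prey: 39+7-7=39; pred: 10+3-2=11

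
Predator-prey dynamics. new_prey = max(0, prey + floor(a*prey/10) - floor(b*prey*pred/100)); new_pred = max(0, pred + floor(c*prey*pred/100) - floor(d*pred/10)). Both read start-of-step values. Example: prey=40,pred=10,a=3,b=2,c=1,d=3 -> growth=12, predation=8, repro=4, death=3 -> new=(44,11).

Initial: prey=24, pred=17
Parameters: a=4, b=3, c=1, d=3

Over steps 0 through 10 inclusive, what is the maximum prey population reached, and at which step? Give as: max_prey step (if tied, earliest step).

Answer: 34 10

Derivation:
Step 1: prey: 24+9-12=21; pred: 17+4-5=16
Step 2: prey: 21+8-10=19; pred: 16+3-4=15
Step 3: prey: 19+7-8=18; pred: 15+2-4=13
Step 4: prey: 18+7-7=18; pred: 13+2-3=12
Step 5: prey: 18+7-6=19; pred: 12+2-3=11
Step 6: prey: 19+7-6=20; pred: 11+2-3=10
Step 7: prey: 20+8-6=22; pred: 10+2-3=9
Step 8: prey: 22+8-5=25; pred: 9+1-2=8
Step 9: prey: 25+10-6=29; pred: 8+2-2=8
Step 10: prey: 29+11-6=34; pred: 8+2-2=8
Max prey = 34 at step 10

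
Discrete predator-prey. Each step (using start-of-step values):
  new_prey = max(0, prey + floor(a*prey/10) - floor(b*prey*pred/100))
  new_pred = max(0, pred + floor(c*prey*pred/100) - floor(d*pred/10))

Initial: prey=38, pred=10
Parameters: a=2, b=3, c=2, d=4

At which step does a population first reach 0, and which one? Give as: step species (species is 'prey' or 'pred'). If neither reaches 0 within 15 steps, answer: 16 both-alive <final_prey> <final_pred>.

Step 1: prey: 38+7-11=34; pred: 10+7-4=13
Step 2: prey: 34+6-13=27; pred: 13+8-5=16
Step 3: prey: 27+5-12=20; pred: 16+8-6=18
Step 4: prey: 20+4-10=14; pred: 18+7-7=18
Step 5: prey: 14+2-7=9; pred: 18+5-7=16
Step 6: prey: 9+1-4=6; pred: 16+2-6=12
Step 7: prey: 6+1-2=5; pred: 12+1-4=9
Step 8: prey: 5+1-1=5; pred: 9+0-3=6
Step 9: prey: 5+1-0=6; pred: 6+0-2=4
Step 10: prey: 6+1-0=7; pred: 4+0-1=3
Step 11: prey: 7+1-0=8; pred: 3+0-1=2
Step 12: prey: 8+1-0=9; pred: 2+0-0=2
Step 13: prey: 9+1-0=10; pred: 2+0-0=2
Step 14: prey: 10+2-0=12; pred: 2+0-0=2
Step 15: prey: 12+2-0=14; pred: 2+0-0=2
No extinction within 15 steps

Answer: 16 both-alive 14 2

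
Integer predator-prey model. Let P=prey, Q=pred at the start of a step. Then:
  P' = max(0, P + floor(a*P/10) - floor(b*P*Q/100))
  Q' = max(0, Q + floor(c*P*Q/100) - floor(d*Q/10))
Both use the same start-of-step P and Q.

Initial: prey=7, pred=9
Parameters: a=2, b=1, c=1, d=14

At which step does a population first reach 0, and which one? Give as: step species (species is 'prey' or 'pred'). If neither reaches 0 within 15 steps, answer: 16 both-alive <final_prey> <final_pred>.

Step 1: prey: 7+1-0=8; pred: 9+0-12=0
First extinction: pred at step 1

Answer: 1 pred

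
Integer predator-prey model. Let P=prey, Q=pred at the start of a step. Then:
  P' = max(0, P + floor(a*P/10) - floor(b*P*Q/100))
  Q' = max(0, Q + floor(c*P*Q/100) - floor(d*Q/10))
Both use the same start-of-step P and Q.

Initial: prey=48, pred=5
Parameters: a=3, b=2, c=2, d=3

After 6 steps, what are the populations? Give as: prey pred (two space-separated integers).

Answer: 0 75

Derivation:
Step 1: prey: 48+14-4=58; pred: 5+4-1=8
Step 2: prey: 58+17-9=66; pred: 8+9-2=15
Step 3: prey: 66+19-19=66; pred: 15+19-4=30
Step 4: prey: 66+19-39=46; pred: 30+39-9=60
Step 5: prey: 46+13-55=4; pred: 60+55-18=97
Step 6: prey: 4+1-7=0; pred: 97+7-29=75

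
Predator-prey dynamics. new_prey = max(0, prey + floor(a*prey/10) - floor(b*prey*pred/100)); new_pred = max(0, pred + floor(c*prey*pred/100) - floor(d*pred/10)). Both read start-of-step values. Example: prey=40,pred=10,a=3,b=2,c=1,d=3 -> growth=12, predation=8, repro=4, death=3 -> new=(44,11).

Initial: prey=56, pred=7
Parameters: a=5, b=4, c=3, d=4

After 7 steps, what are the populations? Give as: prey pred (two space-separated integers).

Answer: 0 14

Derivation:
Step 1: prey: 56+28-15=69; pred: 7+11-2=16
Step 2: prey: 69+34-44=59; pred: 16+33-6=43
Step 3: prey: 59+29-101=0; pred: 43+76-17=102
Step 4: prey: 0+0-0=0; pred: 102+0-40=62
Step 5: prey: 0+0-0=0; pred: 62+0-24=38
Step 6: prey: 0+0-0=0; pred: 38+0-15=23
Step 7: prey: 0+0-0=0; pred: 23+0-9=14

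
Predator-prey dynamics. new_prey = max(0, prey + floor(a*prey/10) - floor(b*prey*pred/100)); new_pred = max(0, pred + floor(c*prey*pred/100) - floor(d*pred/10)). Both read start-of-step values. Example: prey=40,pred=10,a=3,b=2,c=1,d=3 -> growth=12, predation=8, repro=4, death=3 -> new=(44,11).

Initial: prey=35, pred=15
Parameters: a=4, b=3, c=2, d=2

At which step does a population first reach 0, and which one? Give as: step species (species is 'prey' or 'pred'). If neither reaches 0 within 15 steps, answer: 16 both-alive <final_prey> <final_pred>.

Answer: 5 prey

Derivation:
Step 1: prey: 35+14-15=34; pred: 15+10-3=22
Step 2: prey: 34+13-22=25; pred: 22+14-4=32
Step 3: prey: 25+10-24=11; pred: 32+16-6=42
Step 4: prey: 11+4-13=2; pred: 42+9-8=43
Step 5: prey: 2+0-2=0; pred: 43+1-8=36
First extinction: prey at step 5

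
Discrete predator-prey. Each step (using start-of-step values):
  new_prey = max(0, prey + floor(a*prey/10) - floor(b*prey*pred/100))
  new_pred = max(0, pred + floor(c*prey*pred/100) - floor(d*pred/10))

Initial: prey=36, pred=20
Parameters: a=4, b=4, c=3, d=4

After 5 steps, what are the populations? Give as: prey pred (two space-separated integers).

Answer: 0 10

Derivation:
Step 1: prey: 36+14-28=22; pred: 20+21-8=33
Step 2: prey: 22+8-29=1; pred: 33+21-13=41
Step 3: prey: 1+0-1=0; pred: 41+1-16=26
Step 4: prey: 0+0-0=0; pred: 26+0-10=16
Step 5: prey: 0+0-0=0; pred: 16+0-6=10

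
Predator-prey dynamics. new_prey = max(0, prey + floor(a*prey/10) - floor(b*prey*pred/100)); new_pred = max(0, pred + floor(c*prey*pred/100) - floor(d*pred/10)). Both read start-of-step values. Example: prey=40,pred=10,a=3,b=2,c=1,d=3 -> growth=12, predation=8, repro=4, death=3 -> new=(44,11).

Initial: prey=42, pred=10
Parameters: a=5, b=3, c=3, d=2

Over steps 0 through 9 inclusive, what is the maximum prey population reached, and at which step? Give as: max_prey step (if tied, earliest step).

Answer: 51 1

Derivation:
Step 1: prey: 42+21-12=51; pred: 10+12-2=20
Step 2: prey: 51+25-30=46; pred: 20+30-4=46
Step 3: prey: 46+23-63=6; pred: 46+63-9=100
Step 4: prey: 6+3-18=0; pred: 100+18-20=98
Step 5: prey: 0+0-0=0; pred: 98+0-19=79
Step 6: prey: 0+0-0=0; pred: 79+0-15=64
Step 7: prey: 0+0-0=0; pred: 64+0-12=52
Step 8: prey: 0+0-0=0; pred: 52+0-10=42
Step 9: prey: 0+0-0=0; pred: 42+0-8=34
Max prey = 51 at step 1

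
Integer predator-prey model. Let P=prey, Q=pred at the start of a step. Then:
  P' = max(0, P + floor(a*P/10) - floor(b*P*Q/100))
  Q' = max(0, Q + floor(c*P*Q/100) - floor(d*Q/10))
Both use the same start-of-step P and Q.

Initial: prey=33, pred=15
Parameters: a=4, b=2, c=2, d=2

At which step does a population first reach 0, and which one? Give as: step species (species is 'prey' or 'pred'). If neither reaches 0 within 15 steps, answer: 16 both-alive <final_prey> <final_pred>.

Answer: 6 prey

Derivation:
Step 1: prey: 33+13-9=37; pred: 15+9-3=21
Step 2: prey: 37+14-15=36; pred: 21+15-4=32
Step 3: prey: 36+14-23=27; pred: 32+23-6=49
Step 4: prey: 27+10-26=11; pred: 49+26-9=66
Step 5: prey: 11+4-14=1; pred: 66+14-13=67
Step 6: prey: 1+0-1=0; pred: 67+1-13=55
First extinction: prey at step 6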